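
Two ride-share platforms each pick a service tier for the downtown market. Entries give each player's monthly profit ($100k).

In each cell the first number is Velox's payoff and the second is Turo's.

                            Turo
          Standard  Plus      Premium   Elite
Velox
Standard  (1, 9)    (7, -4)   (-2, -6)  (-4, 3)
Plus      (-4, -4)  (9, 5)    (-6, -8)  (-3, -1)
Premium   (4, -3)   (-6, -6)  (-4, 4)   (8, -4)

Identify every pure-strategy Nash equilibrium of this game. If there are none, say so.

Check each profile: it is a Nash equilibrium iff no player can strictly gain by switching unilaterally.
(Standard, Standard): Velox can switch to Premium (1 → 4). Not NE.
(Standard, Plus): Velox can switch to Plus (7 → 9). Not NE.
(Standard, Premium): Turo can switch to Standard (-6 → 9). Not NE.
(Standard, Elite): Velox can switch to Plus (-4 → -3). Not NE.
(Plus, Standard): Velox can switch to Standard (-4 → 1). Not NE.
(Plus, Plus): Velox gets 9, best alternative 7; Turo gets 5, best alternative -1. No profitable deviation — NE.
(Plus, Premium): Velox can switch to Standard (-6 → -2). Not NE.
(The remaining 5 profiles each have a profitable deviation by the same check.)

(Plus, Plus)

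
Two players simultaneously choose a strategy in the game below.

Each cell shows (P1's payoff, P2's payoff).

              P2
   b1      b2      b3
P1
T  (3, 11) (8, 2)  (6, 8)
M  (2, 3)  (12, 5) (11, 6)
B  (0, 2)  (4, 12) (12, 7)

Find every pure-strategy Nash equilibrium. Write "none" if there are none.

(T, b1)

P1 against b1: payoffs 3, 2, 0 → best response T.
P1 against b2: payoffs 8, 12, 4 → best response M.
P1 against b3: payoffs 6, 11, 12 → best response B.
P2 against T: payoffs 11, 2, 8 → best response b1.
P2 against M: payoffs 3, 5, 6 → best response b3.
P2 against B: payoffs 2, 12, 7 → best response b2.
Mutual best responses: (T, b1).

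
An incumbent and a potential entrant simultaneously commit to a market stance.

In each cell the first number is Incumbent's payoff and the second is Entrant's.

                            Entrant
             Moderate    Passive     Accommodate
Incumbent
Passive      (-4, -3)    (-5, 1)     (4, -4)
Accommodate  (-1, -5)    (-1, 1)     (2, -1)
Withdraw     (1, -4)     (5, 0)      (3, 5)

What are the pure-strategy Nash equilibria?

For each strategy profile, look for a profitable unilateral deviation.
(Passive, Moderate): Incumbent can switch to Accommodate (-4 → -1). Not NE.
(Passive, Passive): Incumbent can switch to Accommodate (-5 → -1). Not NE.
(Passive, Accommodate): Entrant can switch to Moderate (-4 → -3). Not NE.
(Accommodate, Moderate): Incumbent can switch to Withdraw (-1 → 1). Not NE.
(Accommodate, Passive): Incumbent can switch to Withdraw (-1 → 5). Not NE.
(Accommodate, Accommodate): Incumbent can switch to Passive (2 → 4). Not NE.
(Withdraw, Moderate): Entrant can switch to Passive (-4 → 0). Not NE.
(Withdraw, Passive): Entrant can switch to Accommodate (0 → 5). Not NE.
(Withdraw, Accommodate): Incumbent can switch to Passive (3 → 4). Not NE.

This game has no pure Nash equilibrium.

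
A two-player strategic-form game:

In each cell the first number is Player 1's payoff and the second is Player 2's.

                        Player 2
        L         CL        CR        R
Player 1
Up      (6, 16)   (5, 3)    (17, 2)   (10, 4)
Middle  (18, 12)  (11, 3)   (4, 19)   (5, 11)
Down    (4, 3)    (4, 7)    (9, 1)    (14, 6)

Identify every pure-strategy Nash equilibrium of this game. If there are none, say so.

Player 1 against L: payoffs 6, 18, 4 → best response Middle.
Player 1 against CL: payoffs 5, 11, 4 → best response Middle.
Player 1 against CR: payoffs 17, 4, 9 → best response Up.
Player 1 against R: payoffs 10, 5, 14 → best response Down.
Player 2 against Up: payoffs 16, 3, 2, 4 → best response L.
Player 2 against Middle: payoffs 12, 3, 19, 11 → best response CR.
Player 2 against Down: payoffs 3, 7, 1, 6 → best response CL.
No profile is a mutual best response for all players.

There is no pure-strategy Nash equilibrium.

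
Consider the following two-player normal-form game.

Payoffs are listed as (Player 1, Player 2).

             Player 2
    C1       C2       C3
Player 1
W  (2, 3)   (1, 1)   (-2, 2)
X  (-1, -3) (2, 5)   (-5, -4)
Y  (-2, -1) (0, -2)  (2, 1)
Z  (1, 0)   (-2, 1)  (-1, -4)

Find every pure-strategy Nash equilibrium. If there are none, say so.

Pure-strategy Nash equilibria: (W, C1); (X, C2); (Y, C3)

For each strategy profile, look for a profitable unilateral deviation.
(W, C1): Player 1 gets 2, best alternative 1; Player 2 gets 3, best alternative 2. No profitable deviation — NE.
(W, C2): Player 1 can switch to X (1 → 2). Not NE.
(W, C3): Player 1 can switch to Y (-2 → 2). Not NE.
(X, C1): Player 1 can switch to W (-1 → 2). Not NE.
(X, C2): Player 1 gets 2, best alternative 1; Player 2 gets 5, best alternative -3. No profitable deviation — NE.
(X, C3): Player 1 can switch to W (-5 → -2). Not NE.
(Y, C1): Player 1 can switch to W (-2 → 2). Not NE.
(Y, C2): Player 1 can switch to W (0 → 1). Not NE.
(Y, C3): Player 1 gets 2, best alternative -1; Player 2 gets 1, best alternative -1. No profitable deviation — NE.
(Z, C1): Player 1 can switch to W (1 → 2). Not NE.
(Z, C2): Player 1 can switch to W (-2 → 1). Not NE.
(The remaining 1 profile has a profitable deviation by the same check.)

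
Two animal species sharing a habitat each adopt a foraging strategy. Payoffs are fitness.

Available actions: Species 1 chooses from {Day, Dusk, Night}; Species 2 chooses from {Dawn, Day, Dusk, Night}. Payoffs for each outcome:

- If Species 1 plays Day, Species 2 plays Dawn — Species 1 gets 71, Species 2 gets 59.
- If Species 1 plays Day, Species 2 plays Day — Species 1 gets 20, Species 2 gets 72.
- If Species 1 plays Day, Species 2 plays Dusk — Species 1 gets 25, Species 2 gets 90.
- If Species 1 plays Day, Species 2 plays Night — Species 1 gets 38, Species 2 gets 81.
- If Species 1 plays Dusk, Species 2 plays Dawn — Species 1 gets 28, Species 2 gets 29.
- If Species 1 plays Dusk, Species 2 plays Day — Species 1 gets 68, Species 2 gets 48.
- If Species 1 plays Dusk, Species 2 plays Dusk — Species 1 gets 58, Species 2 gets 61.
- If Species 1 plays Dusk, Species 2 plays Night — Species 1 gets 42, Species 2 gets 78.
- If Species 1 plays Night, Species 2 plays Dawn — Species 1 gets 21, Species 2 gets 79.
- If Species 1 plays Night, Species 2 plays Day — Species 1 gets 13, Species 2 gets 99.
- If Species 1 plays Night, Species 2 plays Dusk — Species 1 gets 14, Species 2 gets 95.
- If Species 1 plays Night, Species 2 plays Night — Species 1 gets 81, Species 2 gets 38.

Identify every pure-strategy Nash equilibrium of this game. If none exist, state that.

Species 1 against Dawn: payoffs 71, 28, 21 → best response Day.
Species 1 against Day: payoffs 20, 68, 13 → best response Dusk.
Species 1 against Dusk: payoffs 25, 58, 14 → best response Dusk.
Species 1 against Night: payoffs 38, 42, 81 → best response Night.
Species 2 against Day: payoffs 59, 72, 90, 81 → best response Dusk.
Species 2 against Dusk: payoffs 29, 48, 61, 78 → best response Night.
Species 2 against Night: payoffs 79, 99, 95, 38 → best response Day.
No profile is a mutual best response for all players.

none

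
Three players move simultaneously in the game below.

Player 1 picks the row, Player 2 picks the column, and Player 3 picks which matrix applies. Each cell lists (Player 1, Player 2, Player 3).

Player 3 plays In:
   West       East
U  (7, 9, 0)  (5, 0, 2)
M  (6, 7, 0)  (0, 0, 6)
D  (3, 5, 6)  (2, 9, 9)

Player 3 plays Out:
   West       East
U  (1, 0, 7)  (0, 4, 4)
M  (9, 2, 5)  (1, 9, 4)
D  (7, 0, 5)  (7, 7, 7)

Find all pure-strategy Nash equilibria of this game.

(U, West, In): Player 3 can switch to Out (0 → 7). Not NE.
(U, West, Out): Player 1 can switch to M (1 → 9). Not NE.
(U, East, In): Player 2 can switch to West (0 → 9). Not NE.
(U, East, Out): Player 1 can switch to M (0 → 1). Not NE.
(M, West, In): Player 1 can switch to U (6 → 7). Not NE.
(M, West, Out): Player 2 can switch to East (2 → 9). Not NE.
(M, East, In): Player 1 can switch to U (0 → 5). Not NE.
(M, East, Out): Player 1 can switch to D (1 → 7). Not NE.
(D, West, In): Player 1 can switch to U (3 → 7). Not NE.
(D, West, Out): Player 1 can switch to M (7 → 9). Not NE.
(The remaining 2 profiles each have a profitable deviation by the same check.)

none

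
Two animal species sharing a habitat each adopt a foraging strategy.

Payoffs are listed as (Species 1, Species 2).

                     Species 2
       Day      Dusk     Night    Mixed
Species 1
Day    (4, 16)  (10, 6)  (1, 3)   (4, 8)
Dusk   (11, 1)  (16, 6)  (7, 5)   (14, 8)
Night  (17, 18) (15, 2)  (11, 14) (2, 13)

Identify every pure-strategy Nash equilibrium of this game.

Mark each player's best response to every combination of opponents' strategies; a profile where every player is best-responding is a pure Nash equilibrium.
Species 1 against Day: payoffs 4, 11, 17 → best response Night.
Species 1 against Dusk: payoffs 10, 16, 15 → best response Dusk.
Species 1 against Night: payoffs 1, 7, 11 → best response Night.
Species 1 against Mixed: payoffs 4, 14, 2 → best response Dusk.
Species 2 against Day: payoffs 16, 6, 3, 8 → best response Day.
Species 2 against Dusk: payoffs 1, 6, 5, 8 → best response Mixed.
Species 2 against Night: payoffs 18, 2, 14, 13 → best response Day.
Mutual best responses: (Dusk, Mixed); (Night, Day).

Pure-strategy Nash equilibria: (Dusk, Mixed), (Night, Day)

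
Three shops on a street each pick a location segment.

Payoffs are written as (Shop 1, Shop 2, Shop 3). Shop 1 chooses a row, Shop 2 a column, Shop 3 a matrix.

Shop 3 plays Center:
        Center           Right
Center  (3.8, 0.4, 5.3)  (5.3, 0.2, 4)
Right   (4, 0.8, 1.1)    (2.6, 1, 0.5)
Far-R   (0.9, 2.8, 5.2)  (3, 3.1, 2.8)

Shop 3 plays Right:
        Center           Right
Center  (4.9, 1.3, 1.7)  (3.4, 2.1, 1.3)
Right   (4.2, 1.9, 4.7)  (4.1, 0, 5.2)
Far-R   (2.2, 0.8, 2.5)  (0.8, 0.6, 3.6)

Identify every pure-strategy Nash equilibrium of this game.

none

Shop 1 against (Center, Center): payoffs 3.8, 4, 0.9 → best response Right.
Shop 1 against (Center, Right): payoffs 4.9, 4.2, 2.2 → best response Center.
Shop 1 against (Right, Center): payoffs 5.3, 2.6, 3 → best response Center.
Shop 1 against (Right, Right): payoffs 3.4, 4.1, 0.8 → best response Right.
Shop 2 against (Center, Center): payoffs 0.4, 0.2 → best response Center.
Shop 2 against (Center, Right): payoffs 1.3, 2.1 → best response Right.
Shop 2 against (Right, Center): payoffs 0.8, 1 → best response Right.
Shop 2 against (Right, Right): payoffs 1.9, 0 → best response Center.
Shop 2 against (Far-R, Center): payoffs 2.8, 3.1 → best response Right.
Shop 2 against (Far-R, Right): payoffs 0.8, 0.6 → best response Center.
Shop 3 against (Center, Center): payoffs 5.3, 1.7 → best response Center.
Shop 3 against (Center, Right): payoffs 4, 1.3 → best response Center.
Shop 3 against (Right, Center): payoffs 1.1, 4.7 → best response Right.
Shop 3 against (Right, Right): payoffs 0.5, 5.2 → best response Right.
Shop 3 against (Far-R, Center): payoffs 5.2, 2.5 → best response Center.
Shop 3 against (Far-R, Right): payoffs 2.8, 3.6 → best response Right.
No profile is a mutual best response for all players.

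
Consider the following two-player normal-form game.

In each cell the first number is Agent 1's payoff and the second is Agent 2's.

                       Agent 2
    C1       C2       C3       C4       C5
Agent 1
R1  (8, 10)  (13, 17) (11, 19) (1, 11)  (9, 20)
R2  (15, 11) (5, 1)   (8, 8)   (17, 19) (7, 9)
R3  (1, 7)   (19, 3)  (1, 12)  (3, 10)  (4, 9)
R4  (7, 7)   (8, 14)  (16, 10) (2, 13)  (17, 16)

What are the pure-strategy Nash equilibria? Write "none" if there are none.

(R1, C1): Agent 1 can switch to R2 (8 → 15). Not NE.
(R1, C2): Agent 1 can switch to R3 (13 → 19). Not NE.
(R1, C3): Agent 1 can switch to R4 (11 → 16). Not NE.
(R1, C4): Agent 1 can switch to R2 (1 → 17). Not NE.
(R1, C5): Agent 1 can switch to R4 (9 → 17). Not NE.
(R2, C1): Agent 2 can switch to C4 (11 → 19). Not NE.
(R2, C4): Agent 1 gets 17, best alternative 3; Agent 2 gets 19, best alternative 11. No profitable deviation — NE.
(R4, C5): Agent 1 gets 17, best alternative 9; Agent 2 gets 16, best alternative 14. No profitable deviation — NE.
(The remaining 12 profiles each have a profitable deviation by the same check.)

The pure Nash equilibria are (R2, C4), (R4, C5).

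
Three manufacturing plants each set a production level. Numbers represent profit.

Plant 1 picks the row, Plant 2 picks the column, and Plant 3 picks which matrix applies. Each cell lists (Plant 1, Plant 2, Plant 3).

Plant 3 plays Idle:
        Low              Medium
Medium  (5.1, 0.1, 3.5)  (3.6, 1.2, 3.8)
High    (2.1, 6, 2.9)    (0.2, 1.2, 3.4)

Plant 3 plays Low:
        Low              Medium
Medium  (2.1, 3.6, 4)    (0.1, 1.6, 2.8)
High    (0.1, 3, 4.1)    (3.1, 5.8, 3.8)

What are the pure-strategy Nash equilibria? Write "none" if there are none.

Plant 1 against (Low, Idle): payoffs 5.1, 2.1 → best response Medium.
Plant 1 against (Low, Low): payoffs 2.1, 0.1 → best response Medium.
Plant 1 against (Medium, Idle): payoffs 3.6, 0.2 → best response Medium.
Plant 1 against (Medium, Low): payoffs 0.1, 3.1 → best response High.
Plant 2 against (Medium, Idle): payoffs 0.1, 1.2 → best response Medium.
Plant 2 against (Medium, Low): payoffs 3.6, 1.6 → best response Low.
Plant 2 against (High, Idle): payoffs 6, 1.2 → best response Low.
Plant 2 against (High, Low): payoffs 3, 5.8 → best response Medium.
Plant 3 against (Medium, Low): payoffs 3.5, 4 → best response Low.
Plant 3 against (Medium, Medium): payoffs 3.8, 2.8 → best response Idle.
Plant 3 against (High, Low): payoffs 2.9, 4.1 → best response Low.
Plant 3 against (High, Medium): payoffs 3.4, 3.8 → best response Low.
Mutual best responses: (Medium, Low, Low); (Medium, Medium, Idle); (High, Medium, Low).

Pure-strategy Nash equilibria: (Medium, Low, Low) and (Medium, Medium, Idle) and (High, Medium, Low)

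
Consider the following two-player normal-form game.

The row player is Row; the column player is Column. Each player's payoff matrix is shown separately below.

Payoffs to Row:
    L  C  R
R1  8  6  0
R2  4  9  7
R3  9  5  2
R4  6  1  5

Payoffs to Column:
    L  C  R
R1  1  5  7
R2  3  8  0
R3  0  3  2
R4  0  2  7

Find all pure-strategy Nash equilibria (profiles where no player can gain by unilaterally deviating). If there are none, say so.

(R1, L): Row can switch to R3 (8 → 9). Not NE.
(R1, C): Row can switch to R2 (6 → 9). Not NE.
(R1, R): Row can switch to R2 (0 → 7). Not NE.
(R2, L): Row can switch to R1 (4 → 8). Not NE.
(R2, C): Row gets 9, best alternative 6; Column gets 8, best alternative 3. No profitable deviation — NE.
(R2, R): Column can switch to L (0 → 3). Not NE.
(R3, L): Column can switch to C (0 → 3). Not NE.
(The remaining 5 profiles each have a profitable deviation by the same check.)

The unique pure-strategy Nash equilibrium is (R2, C).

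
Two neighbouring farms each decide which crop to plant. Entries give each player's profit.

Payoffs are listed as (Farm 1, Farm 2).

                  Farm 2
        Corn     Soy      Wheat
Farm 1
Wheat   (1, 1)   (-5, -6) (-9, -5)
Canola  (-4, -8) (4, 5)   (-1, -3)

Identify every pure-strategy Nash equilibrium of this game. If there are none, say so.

Farm 1 against Corn: payoffs 1, -4 → best response Wheat.
Farm 1 against Soy: payoffs -5, 4 → best response Canola.
Farm 1 against Wheat: payoffs -9, -1 → best response Canola.
Farm 2 against Wheat: payoffs 1, -6, -5 → best response Corn.
Farm 2 against Canola: payoffs -8, 5, -3 → best response Soy.
Mutual best responses: (Wheat, Corn); (Canola, Soy).

(Wheat, Corn), (Canola, Soy)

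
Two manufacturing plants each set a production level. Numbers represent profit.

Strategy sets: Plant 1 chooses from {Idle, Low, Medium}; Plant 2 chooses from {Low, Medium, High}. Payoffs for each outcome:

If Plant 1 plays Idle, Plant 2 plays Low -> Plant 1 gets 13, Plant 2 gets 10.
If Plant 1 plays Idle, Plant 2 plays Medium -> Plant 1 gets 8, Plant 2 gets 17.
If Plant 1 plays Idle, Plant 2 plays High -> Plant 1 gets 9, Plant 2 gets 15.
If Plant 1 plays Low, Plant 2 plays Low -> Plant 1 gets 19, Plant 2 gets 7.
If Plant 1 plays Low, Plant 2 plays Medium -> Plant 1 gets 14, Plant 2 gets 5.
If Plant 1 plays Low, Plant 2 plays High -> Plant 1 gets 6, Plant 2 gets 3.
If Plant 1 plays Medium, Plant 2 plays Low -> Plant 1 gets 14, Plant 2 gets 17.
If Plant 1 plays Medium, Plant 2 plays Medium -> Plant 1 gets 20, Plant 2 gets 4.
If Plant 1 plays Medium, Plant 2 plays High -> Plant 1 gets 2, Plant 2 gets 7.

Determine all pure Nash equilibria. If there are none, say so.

Plant 1 against Low: payoffs 13, 19, 14 → best response Low.
Plant 1 against Medium: payoffs 8, 14, 20 → best response Medium.
Plant 1 against High: payoffs 9, 6, 2 → best response Idle.
Plant 2 against Idle: payoffs 10, 17, 15 → best response Medium.
Plant 2 against Low: payoffs 7, 5, 3 → best response Low.
Plant 2 against Medium: payoffs 17, 4, 7 → best response Low.
Mutual best responses: (Low, Low).

The unique pure-strategy Nash equilibrium is (Low, Low).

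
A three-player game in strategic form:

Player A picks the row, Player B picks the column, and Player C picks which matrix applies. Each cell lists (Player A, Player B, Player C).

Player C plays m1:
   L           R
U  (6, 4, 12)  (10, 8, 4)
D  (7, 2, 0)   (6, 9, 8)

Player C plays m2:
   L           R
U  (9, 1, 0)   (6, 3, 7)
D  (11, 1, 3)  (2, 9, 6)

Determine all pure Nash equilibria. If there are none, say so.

(U, L, m1): Player A can switch to D (6 → 7). Not NE.
(U, L, m2): Player A can switch to D (9 → 11). Not NE.
(U, R, m1): Player C can switch to m2 (4 → 7). Not NE.
(U, R, m2): Player A gets 6, best alternative 2; Player B gets 3, best alternative 1; Player C gets 7, best alternative 4. No profitable deviation — NE.
(D, L, m1): Player B can switch to R (2 → 9). Not NE.
(D, L, m2): Player B can switch to R (1 → 9). Not NE.
(D, R, m1): Player A can switch to U (6 → 10). Not NE.
(D, R, m2): Player A can switch to U (2 → 6). Not NE.

The unique pure-strategy Nash equilibrium is (U, R, m2).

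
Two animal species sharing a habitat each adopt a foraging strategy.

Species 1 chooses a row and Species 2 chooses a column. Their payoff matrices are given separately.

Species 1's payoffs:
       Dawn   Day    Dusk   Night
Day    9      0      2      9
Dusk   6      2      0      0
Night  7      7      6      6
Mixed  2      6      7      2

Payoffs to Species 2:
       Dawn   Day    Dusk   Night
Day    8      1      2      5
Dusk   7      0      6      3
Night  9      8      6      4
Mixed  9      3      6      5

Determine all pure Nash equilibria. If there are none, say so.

For each player, find the best response to each opponent profile; mutual best responses are the pure NE.
Species 1 against Dawn: payoffs 9, 6, 7, 2 → best response Day.
Species 1 against Day: payoffs 0, 2, 7, 6 → best response Night.
Species 1 against Dusk: payoffs 2, 0, 6, 7 → best response Mixed.
Species 1 against Night: payoffs 9, 0, 6, 2 → best response Day.
Species 2 against Day: payoffs 8, 1, 2, 5 → best response Dawn.
Species 2 against Dusk: payoffs 7, 0, 6, 3 → best response Dawn.
Species 2 against Night: payoffs 9, 8, 6, 4 → best response Dawn.
Species 2 against Mixed: payoffs 9, 3, 6, 5 → best response Dawn.
Mutual best responses: (Day, Dawn).

(Day, Dawn)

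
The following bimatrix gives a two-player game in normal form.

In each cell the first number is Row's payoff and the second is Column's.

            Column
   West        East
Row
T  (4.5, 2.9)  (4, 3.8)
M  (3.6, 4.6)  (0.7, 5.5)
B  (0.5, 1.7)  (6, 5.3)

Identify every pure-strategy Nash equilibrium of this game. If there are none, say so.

Row against West: payoffs 4.5, 3.6, 0.5 → best response T.
Row against East: payoffs 4, 0.7, 6 → best response B.
Column against T: payoffs 2.9, 3.8 → best response East.
Column against M: payoffs 4.6, 5.5 → best response East.
Column against B: payoffs 1.7, 5.3 → best response East.
Mutual best responses: (B, East).

The unique pure-strategy Nash equilibrium is (B, East).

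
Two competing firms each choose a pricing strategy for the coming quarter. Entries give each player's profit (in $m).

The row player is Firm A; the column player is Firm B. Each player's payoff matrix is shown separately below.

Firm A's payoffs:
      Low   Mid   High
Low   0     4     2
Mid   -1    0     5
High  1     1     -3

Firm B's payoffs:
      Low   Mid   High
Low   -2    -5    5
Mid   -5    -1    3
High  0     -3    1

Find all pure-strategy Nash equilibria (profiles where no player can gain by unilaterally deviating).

(Low, Low): Firm A can switch to High (0 → 1). Not NE.
(Low, Mid): Firm B can switch to Low (-5 → -2). Not NE.
(Low, High): Firm A can switch to Mid (2 → 5). Not NE.
(Mid, Low): Firm A can switch to Low (-1 → 0). Not NE.
(Mid, Mid): Firm A can switch to Low (0 → 4). Not NE.
(Mid, High): Firm A gets 5, best alternative 2; Firm B gets 3, best alternative -1. No profitable deviation — NE.
(High, Low): Firm B can switch to High (0 → 1). Not NE.
(High, Mid): Firm A can switch to Low (1 → 4). Not NE.
(High, High): Firm A can switch to Low (-3 → 2). Not NE.

The unique pure-strategy Nash equilibrium is (Mid, High).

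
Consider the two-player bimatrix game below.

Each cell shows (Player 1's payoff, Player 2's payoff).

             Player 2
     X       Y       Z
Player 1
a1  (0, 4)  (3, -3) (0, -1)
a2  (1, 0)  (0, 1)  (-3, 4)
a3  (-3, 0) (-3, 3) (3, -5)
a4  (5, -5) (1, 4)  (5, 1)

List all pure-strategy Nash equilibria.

(a1, X): Player 1 can switch to a2 (0 → 1). Not NE.
(a1, Y): Player 2 can switch to X (-3 → 4). Not NE.
(a1, Z): Player 1 can switch to a3 (0 → 3). Not NE.
(a2, X): Player 1 can switch to a4 (1 → 5). Not NE.
(a2, Y): Player 1 can switch to a1 (0 → 3). Not NE.
(a2, Z): Player 1 can switch to a1 (-3 → 0). Not NE.
(a3, X): Player 1 can switch to a1 (-3 → 0). Not NE.
(a3, Y): Player 1 can switch to a1 (-3 → 3). Not NE.
(The remaining 4 profiles each have a profitable deviation by the same check.)

This game has no pure Nash equilibrium.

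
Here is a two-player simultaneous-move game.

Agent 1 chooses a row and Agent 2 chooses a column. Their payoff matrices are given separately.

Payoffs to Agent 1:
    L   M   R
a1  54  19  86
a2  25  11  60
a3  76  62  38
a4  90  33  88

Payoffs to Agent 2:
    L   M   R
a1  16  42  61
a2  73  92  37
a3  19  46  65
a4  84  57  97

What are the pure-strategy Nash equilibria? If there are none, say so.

The unique pure-strategy Nash equilibrium is (a4, R).

Check each profile: it is a Nash equilibrium iff no player can strictly gain by switching unilaterally.
(a1, L): Agent 1 can switch to a3 (54 → 76). Not NE.
(a1, M): Agent 1 can switch to a3 (19 → 62). Not NE.
(a1, R): Agent 1 can switch to a4 (86 → 88). Not NE.
(a2, L): Agent 1 can switch to a1 (25 → 54). Not NE.
(a2, M): Agent 1 can switch to a1 (11 → 19). Not NE.
(a2, R): Agent 1 can switch to a1 (60 → 86). Not NE.
(a3, L): Agent 1 can switch to a4 (76 → 90). Not NE.
(a3, M): Agent 2 can switch to R (46 → 65). Not NE.
(a3, R): Agent 1 can switch to a1 (38 → 86). Not NE.
(a4, L): Agent 2 can switch to R (84 → 97). Not NE.
(a4, R): Agent 1 gets 88, best alternative 86; Agent 2 gets 97, best alternative 84. No profitable deviation — NE.
(The remaining 1 profile has a profitable deviation by the same check.)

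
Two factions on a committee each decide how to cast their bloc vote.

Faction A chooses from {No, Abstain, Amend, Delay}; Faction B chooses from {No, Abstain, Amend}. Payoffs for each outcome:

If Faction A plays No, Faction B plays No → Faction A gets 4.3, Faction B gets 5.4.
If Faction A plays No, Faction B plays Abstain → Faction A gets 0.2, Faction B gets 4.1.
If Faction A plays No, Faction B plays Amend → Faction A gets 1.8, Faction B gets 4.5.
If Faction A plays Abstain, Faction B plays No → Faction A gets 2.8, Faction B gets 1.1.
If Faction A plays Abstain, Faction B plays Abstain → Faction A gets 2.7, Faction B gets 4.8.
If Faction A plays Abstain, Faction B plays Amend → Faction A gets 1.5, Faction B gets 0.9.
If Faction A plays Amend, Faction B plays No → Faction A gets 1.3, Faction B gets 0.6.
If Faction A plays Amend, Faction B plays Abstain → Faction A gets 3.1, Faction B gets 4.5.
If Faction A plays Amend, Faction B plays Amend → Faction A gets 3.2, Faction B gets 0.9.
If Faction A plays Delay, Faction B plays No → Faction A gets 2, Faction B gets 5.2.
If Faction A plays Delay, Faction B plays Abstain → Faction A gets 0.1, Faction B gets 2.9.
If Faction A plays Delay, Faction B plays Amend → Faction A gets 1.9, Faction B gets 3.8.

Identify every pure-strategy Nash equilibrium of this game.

The pure Nash equilibria are (No, No); (Amend, Abstain).

Faction A against No: payoffs 4.3, 2.8, 1.3, 2 → best response No.
Faction A against Abstain: payoffs 0.2, 2.7, 3.1, 0.1 → best response Amend.
Faction A against Amend: payoffs 1.8, 1.5, 3.2, 1.9 → best response Amend.
Faction B against No: payoffs 5.4, 4.1, 4.5 → best response No.
Faction B against Abstain: payoffs 1.1, 4.8, 0.9 → best response Abstain.
Faction B against Amend: payoffs 0.6, 4.5, 0.9 → best response Abstain.
Faction B against Delay: payoffs 5.2, 2.9, 3.8 → best response No.
Mutual best responses: (No, No); (Amend, Abstain).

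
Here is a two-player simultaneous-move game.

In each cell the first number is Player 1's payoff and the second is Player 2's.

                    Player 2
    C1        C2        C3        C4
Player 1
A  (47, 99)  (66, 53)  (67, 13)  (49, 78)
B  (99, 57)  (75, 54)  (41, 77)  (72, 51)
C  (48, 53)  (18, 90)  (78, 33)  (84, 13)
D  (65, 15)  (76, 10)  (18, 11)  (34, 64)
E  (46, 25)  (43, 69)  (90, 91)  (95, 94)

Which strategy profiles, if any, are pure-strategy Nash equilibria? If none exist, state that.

For each strategy profile, look for a profitable unilateral deviation.
(A, C1): Player 1 can switch to B (47 → 99). Not NE.
(A, C2): Player 1 can switch to B (66 → 75). Not NE.
(A, C3): Player 1 can switch to C (67 → 78). Not NE.
(A, C4): Player 1 can switch to B (49 → 72). Not NE.
(B, C1): Player 2 can switch to C3 (57 → 77). Not NE.
(B, C2): Player 1 can switch to D (75 → 76). Not NE.
(E, C4): Player 1 gets 95, best alternative 84; Player 2 gets 94, best alternative 91. No profitable deviation — NE.
(The remaining 13 profiles each have a profitable deviation by the same check.)

Pure NE: (E, C4)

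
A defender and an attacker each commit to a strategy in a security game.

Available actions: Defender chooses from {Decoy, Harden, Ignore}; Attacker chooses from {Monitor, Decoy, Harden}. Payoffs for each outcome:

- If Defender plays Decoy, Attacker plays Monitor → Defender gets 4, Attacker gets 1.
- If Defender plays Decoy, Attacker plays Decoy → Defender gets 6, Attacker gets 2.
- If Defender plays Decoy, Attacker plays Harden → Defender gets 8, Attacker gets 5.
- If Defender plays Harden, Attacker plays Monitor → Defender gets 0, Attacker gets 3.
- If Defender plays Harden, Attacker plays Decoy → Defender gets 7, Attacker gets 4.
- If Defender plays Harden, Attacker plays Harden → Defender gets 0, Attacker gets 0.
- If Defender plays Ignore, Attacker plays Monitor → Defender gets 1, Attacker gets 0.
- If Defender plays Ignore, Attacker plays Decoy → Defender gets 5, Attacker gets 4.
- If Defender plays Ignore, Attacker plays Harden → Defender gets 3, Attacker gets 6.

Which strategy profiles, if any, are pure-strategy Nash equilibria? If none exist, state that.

(Decoy, Harden); (Harden, Decoy)

Mark each player's best response to every combination of opponents' strategies; a profile where every player is best-responding is a pure Nash equilibrium.
Defender against Monitor: payoffs 4, 0, 1 → best response Decoy.
Defender against Decoy: payoffs 6, 7, 5 → best response Harden.
Defender against Harden: payoffs 8, 0, 3 → best response Decoy.
Attacker against Decoy: payoffs 1, 2, 5 → best response Harden.
Attacker against Harden: payoffs 3, 4, 0 → best response Decoy.
Attacker against Ignore: payoffs 0, 4, 6 → best response Harden.
Mutual best responses: (Decoy, Harden); (Harden, Decoy).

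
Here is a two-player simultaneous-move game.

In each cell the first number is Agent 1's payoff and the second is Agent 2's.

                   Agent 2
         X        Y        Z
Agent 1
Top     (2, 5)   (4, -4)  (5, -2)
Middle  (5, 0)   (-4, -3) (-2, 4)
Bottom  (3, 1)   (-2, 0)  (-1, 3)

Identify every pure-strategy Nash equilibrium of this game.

none

Agent 1 against X: payoffs 2, 5, 3 → best response Middle.
Agent 1 against Y: payoffs 4, -4, -2 → best response Top.
Agent 1 against Z: payoffs 5, -2, -1 → best response Top.
Agent 2 against Top: payoffs 5, -4, -2 → best response X.
Agent 2 against Middle: payoffs 0, -3, 4 → best response Z.
Agent 2 against Bottom: payoffs 1, 0, 3 → best response Z.
No profile is a mutual best response for all players.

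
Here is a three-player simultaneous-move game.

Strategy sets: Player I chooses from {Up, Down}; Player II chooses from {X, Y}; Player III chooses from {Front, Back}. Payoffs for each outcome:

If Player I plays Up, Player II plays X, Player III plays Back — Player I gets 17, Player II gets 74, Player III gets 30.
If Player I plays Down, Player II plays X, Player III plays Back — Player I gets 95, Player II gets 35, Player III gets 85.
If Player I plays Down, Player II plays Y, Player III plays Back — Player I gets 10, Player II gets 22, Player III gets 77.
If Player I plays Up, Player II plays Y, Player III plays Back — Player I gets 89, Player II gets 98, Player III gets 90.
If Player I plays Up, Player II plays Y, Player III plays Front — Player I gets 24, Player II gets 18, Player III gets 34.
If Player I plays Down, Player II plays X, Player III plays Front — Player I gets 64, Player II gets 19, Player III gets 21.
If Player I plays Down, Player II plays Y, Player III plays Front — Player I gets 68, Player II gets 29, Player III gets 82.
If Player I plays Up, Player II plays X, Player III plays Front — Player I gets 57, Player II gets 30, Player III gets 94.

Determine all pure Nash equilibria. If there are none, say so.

The pure Nash equilibria are (Up, Y, Back); (Down, X, Back); (Down, Y, Front).

For each player, find the best response to each opponent profile; mutual best responses are the pure NE.
Player I against (X, Front): payoffs 57, 64 → best response Down.
Player I against (X, Back): payoffs 17, 95 → best response Down.
Player I against (Y, Front): payoffs 24, 68 → best response Down.
Player I against (Y, Back): payoffs 89, 10 → best response Up.
Player II against (Up, Front): payoffs 30, 18 → best response X.
Player II against (Up, Back): payoffs 74, 98 → best response Y.
Player II against (Down, Front): payoffs 19, 29 → best response Y.
Player II against (Down, Back): payoffs 35, 22 → best response X.
Player III against (Up, X): payoffs 94, 30 → best response Front.
Player III against (Up, Y): payoffs 34, 90 → best response Back.
Player III against (Down, X): payoffs 21, 85 → best response Back.
Player III against (Down, Y): payoffs 82, 77 → best response Front.
Mutual best responses: (Up, Y, Back); (Down, X, Back); (Down, Y, Front).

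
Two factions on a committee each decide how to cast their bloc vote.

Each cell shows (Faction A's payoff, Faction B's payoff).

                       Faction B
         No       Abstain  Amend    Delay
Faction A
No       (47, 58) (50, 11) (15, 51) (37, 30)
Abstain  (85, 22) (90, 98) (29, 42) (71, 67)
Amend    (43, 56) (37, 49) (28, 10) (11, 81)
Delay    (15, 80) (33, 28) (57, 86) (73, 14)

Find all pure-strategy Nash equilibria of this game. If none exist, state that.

(No, No): Faction A can switch to Abstain (47 → 85). Not NE.
(No, Abstain): Faction A can switch to Abstain (50 → 90). Not NE.
(No, Amend): Faction A can switch to Abstain (15 → 29). Not NE.
(No, Delay): Faction A can switch to Abstain (37 → 71). Not NE.
(Abstain, No): Faction B can switch to Abstain (22 → 98). Not NE.
(Abstain, Abstain): Faction A gets 90, best alternative 50; Faction B gets 98, best alternative 67. No profitable deviation — NE.
(Abstain, Amend): Faction A can switch to Delay (29 → 57). Not NE.
(Delay, Amend): Faction A gets 57, best alternative 29; Faction B gets 86, best alternative 80. No profitable deviation — NE.
(The remaining 8 profiles each have a profitable deviation by the same check.)

Pure-strategy Nash equilibria: (Abstain, Abstain); (Delay, Amend)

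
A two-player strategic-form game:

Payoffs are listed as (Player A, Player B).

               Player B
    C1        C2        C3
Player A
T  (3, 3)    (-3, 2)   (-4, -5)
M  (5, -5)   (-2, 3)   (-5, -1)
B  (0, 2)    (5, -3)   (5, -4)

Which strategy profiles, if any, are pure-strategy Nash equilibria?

none

(T, C1): Player A can switch to M (3 → 5). Not NE.
(T, C2): Player A can switch to M (-3 → -2). Not NE.
(T, C3): Player A can switch to B (-4 → 5). Not NE.
(M, C1): Player B can switch to C2 (-5 → 3). Not NE.
(M, C2): Player A can switch to B (-2 → 5). Not NE.
(M, C3): Player A can switch to T (-5 → -4). Not NE.
(B, C1): Player A can switch to T (0 → 3). Not NE.
(B, C2): Player B can switch to C1 (-3 → 2). Not NE.
(The remaining 1 profile has a profitable deviation by the same check.)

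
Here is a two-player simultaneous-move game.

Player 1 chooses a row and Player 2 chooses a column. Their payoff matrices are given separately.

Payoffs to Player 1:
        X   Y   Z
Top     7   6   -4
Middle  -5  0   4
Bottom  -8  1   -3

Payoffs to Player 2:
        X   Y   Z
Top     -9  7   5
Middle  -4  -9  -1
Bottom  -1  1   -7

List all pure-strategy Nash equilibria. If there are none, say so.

Pure-strategy Nash equilibria: (Top, Y), (Middle, Z)

For each player, find the best response to each opponent profile; mutual best responses are the pure NE.
Player 1 against X: payoffs 7, -5, -8 → best response Top.
Player 1 against Y: payoffs 6, 0, 1 → best response Top.
Player 1 against Z: payoffs -4, 4, -3 → best response Middle.
Player 2 against Top: payoffs -9, 7, 5 → best response Y.
Player 2 against Middle: payoffs -4, -9, -1 → best response Z.
Player 2 against Bottom: payoffs -1, 1, -7 → best response Y.
Mutual best responses: (Top, Y); (Middle, Z).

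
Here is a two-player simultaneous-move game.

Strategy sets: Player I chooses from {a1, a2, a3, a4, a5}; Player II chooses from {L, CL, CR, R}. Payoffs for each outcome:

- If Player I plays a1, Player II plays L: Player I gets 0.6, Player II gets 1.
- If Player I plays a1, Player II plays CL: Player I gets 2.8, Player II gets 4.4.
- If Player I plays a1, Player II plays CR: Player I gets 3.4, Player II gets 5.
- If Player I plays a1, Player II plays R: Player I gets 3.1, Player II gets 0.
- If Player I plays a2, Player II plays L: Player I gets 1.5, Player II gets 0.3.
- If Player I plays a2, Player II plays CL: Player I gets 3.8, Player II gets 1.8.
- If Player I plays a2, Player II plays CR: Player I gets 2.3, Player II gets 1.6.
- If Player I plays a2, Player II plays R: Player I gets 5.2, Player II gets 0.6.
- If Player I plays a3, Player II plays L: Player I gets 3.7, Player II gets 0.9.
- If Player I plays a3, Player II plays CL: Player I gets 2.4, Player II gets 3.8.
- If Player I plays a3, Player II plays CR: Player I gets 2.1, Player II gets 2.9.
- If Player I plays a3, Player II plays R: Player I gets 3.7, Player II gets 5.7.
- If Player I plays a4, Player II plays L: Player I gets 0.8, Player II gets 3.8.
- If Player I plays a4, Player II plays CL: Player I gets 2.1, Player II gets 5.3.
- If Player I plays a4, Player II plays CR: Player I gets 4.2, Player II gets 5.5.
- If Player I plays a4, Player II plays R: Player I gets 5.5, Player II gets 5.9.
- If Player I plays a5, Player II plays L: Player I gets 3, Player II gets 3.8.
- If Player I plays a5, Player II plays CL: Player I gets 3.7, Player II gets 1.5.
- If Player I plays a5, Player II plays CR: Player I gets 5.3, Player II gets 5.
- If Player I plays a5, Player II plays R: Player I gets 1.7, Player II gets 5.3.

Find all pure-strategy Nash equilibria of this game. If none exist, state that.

The pure Nash equilibria are (a2, CL) and (a4, R).

Player I against L: payoffs 0.6, 1.5, 3.7, 0.8, 3 → best response a3.
Player I against CL: payoffs 2.8, 3.8, 2.4, 2.1, 3.7 → best response a2.
Player I against CR: payoffs 3.4, 2.3, 2.1, 4.2, 5.3 → best response a5.
Player I against R: payoffs 3.1, 5.2, 3.7, 5.5, 1.7 → best response a4.
Player II against a1: payoffs 1, 4.4, 5, 0 → best response CR.
Player II against a2: payoffs 0.3, 1.8, 1.6, 0.6 → best response CL.
Player II against a3: payoffs 0.9, 3.8, 2.9, 5.7 → best response R.
Player II against a4: payoffs 3.8, 5.3, 5.5, 5.9 → best response R.
Player II against a5: payoffs 3.8, 1.5, 5, 5.3 → best response R.
Mutual best responses: (a2, CL); (a4, R).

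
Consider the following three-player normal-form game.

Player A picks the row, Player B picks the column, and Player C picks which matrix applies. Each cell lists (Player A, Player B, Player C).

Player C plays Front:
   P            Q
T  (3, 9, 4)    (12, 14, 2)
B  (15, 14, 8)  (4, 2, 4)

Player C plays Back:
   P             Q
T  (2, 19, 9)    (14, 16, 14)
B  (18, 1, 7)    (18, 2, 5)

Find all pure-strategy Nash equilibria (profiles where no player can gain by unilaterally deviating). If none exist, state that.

Mark each player's best response to every combination of opponents' strategies; a profile where every player is best-responding is a pure Nash equilibrium.
Player A against (P, Front): payoffs 3, 15 → best response B.
Player A against (P, Back): payoffs 2, 18 → best response B.
Player A against (Q, Front): payoffs 12, 4 → best response T.
Player A against (Q, Back): payoffs 14, 18 → best response B.
Player B against (T, Front): payoffs 9, 14 → best response Q.
Player B against (T, Back): payoffs 19, 16 → best response P.
Player B against (B, Front): payoffs 14, 2 → best response P.
Player B against (B, Back): payoffs 1, 2 → best response Q.
Player C against (T, P): payoffs 4, 9 → best response Back.
Player C against (T, Q): payoffs 2, 14 → best response Back.
Player C against (B, P): payoffs 8, 7 → best response Front.
Player C against (B, Q): payoffs 4, 5 → best response Back.
Mutual best responses: (B, P, Front); (B, Q, Back).

The pure Nash equilibria are (B, P, Front), (B, Q, Back).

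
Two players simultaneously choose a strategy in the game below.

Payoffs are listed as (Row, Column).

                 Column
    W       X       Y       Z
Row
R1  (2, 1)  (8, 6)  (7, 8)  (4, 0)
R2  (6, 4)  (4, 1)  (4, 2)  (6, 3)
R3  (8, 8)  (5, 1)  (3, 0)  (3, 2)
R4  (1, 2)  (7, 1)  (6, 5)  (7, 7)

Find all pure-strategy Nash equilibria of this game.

(R1, Y); (R3, W); (R4, Z)

(R1, W): Row can switch to R2 (2 → 6). Not NE.
(R1, X): Column can switch to Y (6 → 8). Not NE.
(R1, Y): Row gets 7, best alternative 6; Column gets 8, best alternative 6. No profitable deviation — NE.
(R1, Z): Row can switch to R2 (4 → 6). Not NE.
(R2, W): Row can switch to R3 (6 → 8). Not NE.
(R2, X): Row can switch to R1 (4 → 8). Not NE.
(R2, Y): Row can switch to R1 (4 → 7). Not NE.
(R2, Z): Row can switch to R4 (6 → 7). Not NE.
(R3, W): Row gets 8, best alternative 6; Column gets 8, best alternative 2. No profitable deviation — NE.
(R3, X): Row can switch to R1 (5 → 8). Not NE.
(R3, Y): Row can switch to R1 (3 → 7). Not NE.
(R3, Z): Row can switch to R1 (3 → 4). Not NE.
(R4, W): Row can switch to R1 (1 → 2). Not NE.
(R4, X): Row can switch to R1 (7 → 8). Not NE.
(R4, Z): Row gets 7, best alternative 6; Column gets 7, best alternative 5. No profitable deviation — NE.
(The remaining 1 profile has a profitable deviation by the same check.)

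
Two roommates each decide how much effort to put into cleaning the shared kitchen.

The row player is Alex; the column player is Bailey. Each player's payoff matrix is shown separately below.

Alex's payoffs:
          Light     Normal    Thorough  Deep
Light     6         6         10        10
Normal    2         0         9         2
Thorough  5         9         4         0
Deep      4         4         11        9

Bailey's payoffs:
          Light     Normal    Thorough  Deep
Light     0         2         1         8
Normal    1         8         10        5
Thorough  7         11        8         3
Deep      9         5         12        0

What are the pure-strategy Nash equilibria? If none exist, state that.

The pure Nash equilibria are (Light, Deep), (Thorough, Normal), (Deep, Thorough).

(Light, Light): Bailey can switch to Normal (0 → 2). Not NE.
(Light, Normal): Alex can switch to Thorough (6 → 9). Not NE.
(Light, Thorough): Alex can switch to Deep (10 → 11). Not NE.
(Light, Deep): Alex gets 10, best alternative 9; Bailey gets 8, best alternative 2. No profitable deviation — NE.
(Normal, Light): Alex can switch to Light (2 → 6). Not NE.
(Normal, Normal): Alex can switch to Light (0 → 6). Not NE.
(Normal, Thorough): Alex can switch to Light (9 → 10). Not NE.
(Normal, Deep): Alex can switch to Light (2 → 10). Not NE.
(Thorough, Light): Alex can switch to Light (5 → 6). Not NE.
(Thorough, Normal): Alex gets 9, best alternative 6; Bailey gets 11, best alternative 8. No profitable deviation — NE.
(Thorough, Thorough): Alex can switch to Light (4 → 10). Not NE.
(Thorough, Deep): Alex can switch to Light (0 → 10). Not NE.
(Deep, Thorough): Alex gets 11, best alternative 10; Bailey gets 12, best alternative 9. No profitable deviation — NE.
(The remaining 3 profiles each have a profitable deviation by the same check.)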